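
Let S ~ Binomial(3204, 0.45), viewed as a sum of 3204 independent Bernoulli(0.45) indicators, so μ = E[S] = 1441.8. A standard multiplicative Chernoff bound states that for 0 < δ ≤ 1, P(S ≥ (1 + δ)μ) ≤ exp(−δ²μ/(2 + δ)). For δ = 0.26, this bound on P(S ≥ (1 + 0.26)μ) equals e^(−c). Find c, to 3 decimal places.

43.126

c = δ²μ/(2 + δ) = 0.26²·1441.8/(2 + 0.26) = 43.1264.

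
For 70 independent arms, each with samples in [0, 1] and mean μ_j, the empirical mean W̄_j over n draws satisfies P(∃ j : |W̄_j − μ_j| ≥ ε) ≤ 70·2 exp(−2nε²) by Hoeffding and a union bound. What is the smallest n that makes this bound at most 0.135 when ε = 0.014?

17715

Need 2·70·exp(−2nε²) ≤ 0.135, i.e. exp(−2nε²) ≤ 0.135/140.
So 2nε² ≥ ln(140/0.135) = 6.944123.
Hence n ≥ 6.944123/(2·0.014²) = 17714.599.
The smallest integer n is 17715.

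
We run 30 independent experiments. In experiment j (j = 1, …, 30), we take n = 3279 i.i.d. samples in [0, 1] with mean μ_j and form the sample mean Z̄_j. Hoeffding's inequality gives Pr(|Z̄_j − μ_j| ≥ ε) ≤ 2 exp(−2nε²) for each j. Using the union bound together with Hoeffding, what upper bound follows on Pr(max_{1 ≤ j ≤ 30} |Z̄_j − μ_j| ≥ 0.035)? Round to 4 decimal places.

0.0195

Per-experiment Hoeffding bound: 2·exp(−2·3279·0.035²) = 2·exp(−8.03355) = 0.00064879.
Union bound over 30 events: 30·0.00064879 = 0.01946.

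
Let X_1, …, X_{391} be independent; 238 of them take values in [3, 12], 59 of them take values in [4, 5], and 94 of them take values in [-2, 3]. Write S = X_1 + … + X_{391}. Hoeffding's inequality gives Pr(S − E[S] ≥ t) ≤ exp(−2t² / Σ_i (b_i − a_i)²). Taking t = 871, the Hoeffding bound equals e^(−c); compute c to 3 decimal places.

69.963

Σ(b_i − a_i)² = 238·9² + 59·1² + 94·5² = 21687.
c = 2t² / 21687 = 2·871² / 21687 = 69.9627.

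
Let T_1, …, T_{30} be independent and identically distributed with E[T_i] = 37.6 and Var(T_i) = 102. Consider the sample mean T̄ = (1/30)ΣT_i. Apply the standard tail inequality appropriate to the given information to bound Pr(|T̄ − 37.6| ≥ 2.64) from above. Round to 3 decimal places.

0.488

With mean and variance of each term known, Chebyshev's inequality bounds the deviation of the sum (or sample mean).
Var(T̄) = Var(T_i)/n = 102/30 = 3.4.
Chebyshev: Pr(|T̄ − 37.6| ≥ 2.64) ≤ Var(T̄)/(2.64)² = 102/(30·2.64²) = 0.4878.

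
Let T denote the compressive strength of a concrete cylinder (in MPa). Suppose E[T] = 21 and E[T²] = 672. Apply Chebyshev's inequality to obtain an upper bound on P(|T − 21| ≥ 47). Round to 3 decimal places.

0.105

Var(T) = E[T²] − (E[T])² = 672 − 441 = 231.
Chebyshev's inequality: P(|T − μ| ≥ t) ≤ Var(T)/t² = 231/2209 = 0.1046.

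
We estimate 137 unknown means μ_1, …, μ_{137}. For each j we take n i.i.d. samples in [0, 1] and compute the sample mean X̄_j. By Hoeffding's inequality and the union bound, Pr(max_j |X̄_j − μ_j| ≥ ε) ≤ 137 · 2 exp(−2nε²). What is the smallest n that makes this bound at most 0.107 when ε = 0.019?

10870

Need 2·137·exp(−2nε²) ≤ 0.107, i.e. exp(−2nε²) ≤ 0.107/274.
So 2nε² ≥ ln(274/0.107) = 7.848055.
Hence n ≥ 7.848055/(2·0.019²) = 10869.882.
The smallest integer n is 10870.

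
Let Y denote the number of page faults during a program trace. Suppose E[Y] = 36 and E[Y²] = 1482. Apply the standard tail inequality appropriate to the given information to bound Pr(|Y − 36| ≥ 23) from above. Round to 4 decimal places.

The first two moments determine the variance, so Chebyshev's inequality is the sharpest standard bound available.
Var(Y) = E[Y²] − (E[Y])² = 1482 − 1296 = 186.
Chebyshev's inequality: Pr(|Y − μ| ≥ t) ≤ Var(Y)/t² = 186/529 = 0.3516.

0.3516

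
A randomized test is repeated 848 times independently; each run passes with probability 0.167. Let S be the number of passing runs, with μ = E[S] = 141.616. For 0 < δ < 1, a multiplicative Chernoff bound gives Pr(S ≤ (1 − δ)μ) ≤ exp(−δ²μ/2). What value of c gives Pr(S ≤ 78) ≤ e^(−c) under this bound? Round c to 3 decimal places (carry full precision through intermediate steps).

14.289

Write 78 = (1 − δ)μ, so δ = 1 − 78/141.616 = 0.4492148…
Then the exponent is δ²μ/2 = (μ − 78)²/(2μ) = 14.288624.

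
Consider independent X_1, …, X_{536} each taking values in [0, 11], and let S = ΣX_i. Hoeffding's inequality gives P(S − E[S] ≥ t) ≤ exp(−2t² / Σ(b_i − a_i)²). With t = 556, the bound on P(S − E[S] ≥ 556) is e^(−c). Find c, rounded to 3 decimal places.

9.533

Σ(b_i − a_i)² = 536·(11)² = 64856.
c = 2t²/64856 = 2·556²/64856 = 9.5330.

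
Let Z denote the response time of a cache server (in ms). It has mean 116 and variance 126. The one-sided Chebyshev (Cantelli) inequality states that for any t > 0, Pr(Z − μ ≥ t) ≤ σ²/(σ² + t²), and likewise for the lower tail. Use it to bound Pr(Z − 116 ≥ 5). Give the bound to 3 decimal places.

Here σ² = 126 and t = 5, so σ² + t² = 151.
Cantelli's bound: 126/151 = 0.8344.

0.834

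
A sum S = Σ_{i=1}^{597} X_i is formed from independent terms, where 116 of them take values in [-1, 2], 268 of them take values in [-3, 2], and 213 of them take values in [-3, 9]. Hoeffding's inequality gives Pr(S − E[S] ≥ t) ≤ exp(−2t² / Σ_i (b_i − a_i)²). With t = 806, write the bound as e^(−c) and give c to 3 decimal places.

Σ(b_i − a_i)² = 116·3² + 268·5² + 213·12² = 38416.
c = 2t² / 38416 = 2·806² / 38416 = 33.8211.

33.821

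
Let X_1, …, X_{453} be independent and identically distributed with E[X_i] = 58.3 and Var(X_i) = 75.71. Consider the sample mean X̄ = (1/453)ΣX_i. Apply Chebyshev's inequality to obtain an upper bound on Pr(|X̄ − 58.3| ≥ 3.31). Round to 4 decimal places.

0.0153

Var(X̄) = Var(X_i)/n = 75.71/453 = 0.16713.
Chebyshev: Pr(|X̄ − 58.3| ≥ 3.31) ≤ Var(X̄)/(3.31)² = 75.71/(453·3.31²) = 0.0153.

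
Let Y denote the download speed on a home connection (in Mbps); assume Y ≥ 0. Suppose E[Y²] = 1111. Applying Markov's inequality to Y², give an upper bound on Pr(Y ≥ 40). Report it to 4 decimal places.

0.6944

Since Y ≥ 0, the event {Y ≥ 40} is the same as {Y² ≥ 1600}.
Markov's inequality applied to Y² gives Pr(Y² ≥ 1600) ≤ E[Y²]/1600 = 1111/1600 = 0.6944.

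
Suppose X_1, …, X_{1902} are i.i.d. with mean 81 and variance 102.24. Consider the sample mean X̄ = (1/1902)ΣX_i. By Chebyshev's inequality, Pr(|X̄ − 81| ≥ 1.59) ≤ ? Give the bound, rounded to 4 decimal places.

Var(X̄) = Var(X_i)/n = 102.24/1902 = 0.053754.
Chebyshev: Pr(|X̄ − 81| ≥ 1.59) ≤ Var(X̄)/(1.59)² = 102.24/(1902·1.59²) = 0.0213.

0.0213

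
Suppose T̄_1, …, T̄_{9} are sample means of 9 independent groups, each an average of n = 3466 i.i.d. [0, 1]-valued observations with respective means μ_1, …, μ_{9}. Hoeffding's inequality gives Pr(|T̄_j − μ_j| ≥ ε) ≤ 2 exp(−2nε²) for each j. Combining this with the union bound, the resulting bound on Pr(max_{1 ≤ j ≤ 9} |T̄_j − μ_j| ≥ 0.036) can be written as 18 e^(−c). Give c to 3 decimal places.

8.984

Union bound over the 9 events: Pr(max_{1 ≤ j ≤ 9} |T̄_j − μ_j| ≥ 0.036) ≤ 9·2·exp(−2nε²) = 18 exp(−2·3466·0.036²).
So c = 2·3466·0.036² = 8.9839.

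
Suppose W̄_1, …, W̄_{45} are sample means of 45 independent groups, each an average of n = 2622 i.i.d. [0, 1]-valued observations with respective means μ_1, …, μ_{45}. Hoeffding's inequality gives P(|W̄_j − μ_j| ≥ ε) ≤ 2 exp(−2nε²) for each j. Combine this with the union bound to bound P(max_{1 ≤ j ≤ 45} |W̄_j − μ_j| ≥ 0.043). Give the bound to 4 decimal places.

0.0055

Per-experiment Hoeffding bound: 2·exp(−2·2622·0.043²) = 2·exp(−9.69616) = 0.00012304.
Union bound over 45 events: 45·0.00012304 = 0.00554.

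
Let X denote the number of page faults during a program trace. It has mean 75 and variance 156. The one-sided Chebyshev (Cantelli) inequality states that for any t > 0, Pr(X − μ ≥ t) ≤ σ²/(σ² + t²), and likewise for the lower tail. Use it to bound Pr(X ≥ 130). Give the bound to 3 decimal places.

Here σ² = 156 and t = 55, so σ² + t² = 3181.
Cantelli's bound: 156/3181 = 0.0490.

0.049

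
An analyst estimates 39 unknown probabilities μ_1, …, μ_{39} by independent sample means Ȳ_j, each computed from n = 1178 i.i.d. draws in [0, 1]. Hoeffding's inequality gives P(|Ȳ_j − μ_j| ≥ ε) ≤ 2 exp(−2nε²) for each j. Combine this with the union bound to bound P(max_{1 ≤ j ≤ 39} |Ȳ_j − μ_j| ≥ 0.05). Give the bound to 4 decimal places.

0.2158

Per-experiment Hoeffding bound: 2·exp(−2·1178·0.05²) = 2·exp(−5.89000) = 0.005534.
Union bound over 39 events: 39·0.005534 = 0.21582.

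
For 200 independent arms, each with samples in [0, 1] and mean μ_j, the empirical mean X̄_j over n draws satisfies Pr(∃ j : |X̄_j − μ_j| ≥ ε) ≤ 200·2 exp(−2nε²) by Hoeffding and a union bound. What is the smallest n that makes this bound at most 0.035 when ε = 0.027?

6409

Need 2·200·exp(−2nε²) ≤ 0.035, i.e. exp(−2nε²) ≤ 0.035/400.
So 2nε² ≥ ln(400/0.035) = 9.343872.
Hence n ≥ 9.343872/(2·0.027²) = 6408.691.
The smallest integer n is 6409.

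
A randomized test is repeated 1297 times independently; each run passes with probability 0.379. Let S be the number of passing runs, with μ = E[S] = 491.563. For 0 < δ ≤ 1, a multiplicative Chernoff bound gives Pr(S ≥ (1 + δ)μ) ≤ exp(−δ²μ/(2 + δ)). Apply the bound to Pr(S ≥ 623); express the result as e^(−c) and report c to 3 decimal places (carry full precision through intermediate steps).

Write 623 = (1 + δ)μ, so δ = 623/491.563 − 1 = 0.2673859…
Then the exponent is δ²μ/(2 + δ) = (623 − μ)² / (μ·(2 + δ)) = 15.499963.

15.500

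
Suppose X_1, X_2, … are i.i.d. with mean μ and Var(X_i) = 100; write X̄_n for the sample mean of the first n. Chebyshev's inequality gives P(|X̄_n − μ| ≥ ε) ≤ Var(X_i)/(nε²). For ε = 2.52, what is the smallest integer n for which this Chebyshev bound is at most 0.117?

Require 100/(n·2.52²) ≤ 0.117, i.e. n ≥ 100/(0.117·2.52²) = 134.590.
The smallest integer n is 135.

135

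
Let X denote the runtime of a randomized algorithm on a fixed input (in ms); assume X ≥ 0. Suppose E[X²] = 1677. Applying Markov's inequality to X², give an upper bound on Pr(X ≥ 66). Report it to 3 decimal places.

Since X ≥ 0, the event {X ≥ 66} is the same as {X² ≥ 4356}.
Markov's inequality applied to X² gives Pr(X² ≥ 4356) ≤ E[X²]/4356 = 1677/4356 = 0.3850.

0.385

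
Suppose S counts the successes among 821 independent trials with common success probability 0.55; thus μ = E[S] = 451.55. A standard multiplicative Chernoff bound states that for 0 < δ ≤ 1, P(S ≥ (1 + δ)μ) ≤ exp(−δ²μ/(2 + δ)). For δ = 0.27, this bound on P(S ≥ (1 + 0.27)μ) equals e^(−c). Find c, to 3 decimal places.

14.501

c = δ²μ/(2 + δ) = 0.27²·451.55/(2 + 0.27) = 14.5013.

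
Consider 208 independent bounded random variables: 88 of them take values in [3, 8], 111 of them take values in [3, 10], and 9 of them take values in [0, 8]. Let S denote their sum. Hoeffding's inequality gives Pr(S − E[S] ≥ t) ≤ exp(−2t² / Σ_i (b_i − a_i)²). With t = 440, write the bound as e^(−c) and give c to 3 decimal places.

47.133

Σ(b_i − a_i)² = 88·5² + 111·7² + 9·8² = 8215.
c = 2t² / 8215 = 2·440² / 8215 = 47.1333.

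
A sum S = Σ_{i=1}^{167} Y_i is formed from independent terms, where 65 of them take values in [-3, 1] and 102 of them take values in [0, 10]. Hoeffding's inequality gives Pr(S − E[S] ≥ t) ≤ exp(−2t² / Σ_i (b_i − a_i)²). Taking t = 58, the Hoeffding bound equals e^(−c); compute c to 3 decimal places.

Σ(b_i − a_i)² = 65·4² + 102·10² = 11240.
c = 2t² / 11240 = 2·58² / 11240 = 0.5986.

0.599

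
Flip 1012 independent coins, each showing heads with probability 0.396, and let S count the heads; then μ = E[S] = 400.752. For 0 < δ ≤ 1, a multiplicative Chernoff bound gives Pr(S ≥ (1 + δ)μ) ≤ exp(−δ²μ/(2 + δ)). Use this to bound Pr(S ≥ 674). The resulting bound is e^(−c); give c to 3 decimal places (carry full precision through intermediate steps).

Write 674 = (1 + δ)μ, so δ = 674/400.752 − 1 = 0.6818381…
Then the exponent is δ²μ/(2 + δ) = (674 − μ)² / (μ·(2 + δ)) = 69.471347.

69.471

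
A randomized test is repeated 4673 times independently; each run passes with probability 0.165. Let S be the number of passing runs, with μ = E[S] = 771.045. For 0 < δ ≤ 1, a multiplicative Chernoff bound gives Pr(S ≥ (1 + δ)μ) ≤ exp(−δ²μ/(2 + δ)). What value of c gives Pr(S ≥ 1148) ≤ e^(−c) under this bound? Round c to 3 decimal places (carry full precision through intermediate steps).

Write 1148 = (1 + δ)μ, so δ = 1148/771.045 − 1 = 0.4888885…
Then the exponent is δ²μ/(2 + δ) = (1148 − μ)² / (μ·(2 + δ)) = 74.044680.

74.045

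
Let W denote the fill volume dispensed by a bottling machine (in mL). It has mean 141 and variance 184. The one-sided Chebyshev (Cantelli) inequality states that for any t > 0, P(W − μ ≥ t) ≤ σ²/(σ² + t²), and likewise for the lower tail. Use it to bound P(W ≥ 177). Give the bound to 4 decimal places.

0.1243

Here σ² = 184 and t = 36, so σ² + t² = 1480.
Cantelli's bound: 184/1480 = 0.1243.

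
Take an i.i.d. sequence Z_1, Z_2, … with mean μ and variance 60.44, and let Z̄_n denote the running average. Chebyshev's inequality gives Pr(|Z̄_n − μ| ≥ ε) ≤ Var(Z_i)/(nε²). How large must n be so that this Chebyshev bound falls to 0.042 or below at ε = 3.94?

Require 60.44/(n·3.94²) ≤ 0.042, i.e. n ≥ 60.44/(0.042·3.94²) = 92.701.
The smallest integer n is 93.

93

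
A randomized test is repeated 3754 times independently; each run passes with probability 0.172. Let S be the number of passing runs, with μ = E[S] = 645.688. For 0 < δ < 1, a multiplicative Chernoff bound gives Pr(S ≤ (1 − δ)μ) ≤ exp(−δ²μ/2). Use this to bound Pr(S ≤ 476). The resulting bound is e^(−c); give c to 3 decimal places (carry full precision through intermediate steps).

Write 476 = (1 − δ)μ, so δ = 1 − 476/645.688 = 0.2628018…
Then the exponent is δ²μ/2 = (μ − 476)²/(2μ) = 22.297160.

22.297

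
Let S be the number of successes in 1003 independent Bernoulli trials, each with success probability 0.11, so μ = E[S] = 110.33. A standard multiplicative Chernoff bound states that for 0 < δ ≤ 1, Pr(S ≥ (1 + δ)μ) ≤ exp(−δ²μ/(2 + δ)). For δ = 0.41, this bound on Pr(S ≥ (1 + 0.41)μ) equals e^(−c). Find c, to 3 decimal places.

7.696

c = δ²μ/(2 + δ) = 0.41²·110.33/(2 + 0.41) = 7.6956.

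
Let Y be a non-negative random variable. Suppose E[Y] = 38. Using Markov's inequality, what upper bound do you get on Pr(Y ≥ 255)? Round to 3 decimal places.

Markov's inequality: for a non-negative random variable, Pr(Y ≥ a) ≤ E[Y]/a.
Here E[Y] = 38 and a = 255, so the bound is 38/255 = 0.1490.

0.149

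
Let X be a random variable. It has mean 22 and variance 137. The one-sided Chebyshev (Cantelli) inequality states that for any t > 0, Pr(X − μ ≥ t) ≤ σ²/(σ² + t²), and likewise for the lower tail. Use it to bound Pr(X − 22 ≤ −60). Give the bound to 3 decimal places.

0.037

Here σ² = 137 and t = 60, so σ² + t² = 3737.
Cantelli's bound: 137/3737 = 0.0367.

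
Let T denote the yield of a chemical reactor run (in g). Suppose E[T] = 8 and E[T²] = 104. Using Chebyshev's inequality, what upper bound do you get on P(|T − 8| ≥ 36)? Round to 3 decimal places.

Var(T) = E[T²] − (E[T])² = 104 − 64 = 40.
Chebyshev's inequality: P(|T − μ| ≥ t) ≤ Var(T)/t² = 40/1296 = 0.0309.

0.031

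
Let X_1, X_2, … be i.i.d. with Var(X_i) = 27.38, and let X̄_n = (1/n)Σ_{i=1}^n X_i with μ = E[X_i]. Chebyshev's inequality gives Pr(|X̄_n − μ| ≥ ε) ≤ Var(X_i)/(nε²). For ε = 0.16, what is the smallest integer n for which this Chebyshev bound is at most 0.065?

Require 27.38/(n·0.16²) ≤ 0.065, i.e. n ≥ 27.38/(0.065·0.16²) = 16454.327.
The smallest integer n is 16455.

16455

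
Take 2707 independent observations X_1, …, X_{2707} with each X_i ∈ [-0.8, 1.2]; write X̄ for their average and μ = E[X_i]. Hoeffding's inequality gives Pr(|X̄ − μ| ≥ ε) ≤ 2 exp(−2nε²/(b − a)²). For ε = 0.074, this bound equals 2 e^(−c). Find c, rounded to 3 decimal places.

c = 2nε²/(b − a)² = 2·2707·0.074² / 2² = 7.4118.

7.412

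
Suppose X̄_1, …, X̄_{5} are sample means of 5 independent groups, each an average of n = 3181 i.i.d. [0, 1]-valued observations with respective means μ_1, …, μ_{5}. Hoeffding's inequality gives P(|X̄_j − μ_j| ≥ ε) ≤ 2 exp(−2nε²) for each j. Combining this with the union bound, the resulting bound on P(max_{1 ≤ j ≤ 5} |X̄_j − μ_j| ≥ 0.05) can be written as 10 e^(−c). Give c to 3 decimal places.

Union bound over the 5 events: P(max_{1 ≤ j ≤ 5} |X̄_j − μ_j| ≥ 0.05) ≤ 5·2·exp(−2nε²) = 10 exp(−2·3181·0.05²).
So c = 2·3181·0.05² = 15.9050.

15.905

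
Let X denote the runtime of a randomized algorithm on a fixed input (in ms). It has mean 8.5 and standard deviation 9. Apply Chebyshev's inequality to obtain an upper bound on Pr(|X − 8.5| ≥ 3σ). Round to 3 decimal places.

0.111

Chebyshev: Pr(|X − μ| ≥ t) ≤ Var(X)/t².
Var(X) = σ² = 9² = 81.
t = 3·9 = 27.
Bound = 81 / 729 = 0.1111.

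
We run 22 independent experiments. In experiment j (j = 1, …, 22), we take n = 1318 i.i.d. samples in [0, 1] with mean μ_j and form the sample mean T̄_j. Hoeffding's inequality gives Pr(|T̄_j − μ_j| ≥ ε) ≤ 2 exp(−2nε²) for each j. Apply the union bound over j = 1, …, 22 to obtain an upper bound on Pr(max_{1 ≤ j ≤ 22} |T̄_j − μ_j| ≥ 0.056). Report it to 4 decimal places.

Per-experiment Hoeffding bound: 2·exp(−2·1318·0.056²) = 2·exp(−8.26650) = 0.00051397.
Union bound over 22 events: 22·0.00051397 = 0.01131.

0.0113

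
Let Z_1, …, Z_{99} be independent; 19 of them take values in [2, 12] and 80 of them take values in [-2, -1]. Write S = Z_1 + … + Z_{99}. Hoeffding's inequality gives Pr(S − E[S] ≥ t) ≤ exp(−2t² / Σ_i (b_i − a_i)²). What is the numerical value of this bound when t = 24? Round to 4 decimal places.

Σ(b_i − a_i)² = 19·10² + 80·1² = 1980.
Exponent = 2·24² / 1980 = 0.58182.
Bound = exp(−0.58182) = 0.55888.

0.5589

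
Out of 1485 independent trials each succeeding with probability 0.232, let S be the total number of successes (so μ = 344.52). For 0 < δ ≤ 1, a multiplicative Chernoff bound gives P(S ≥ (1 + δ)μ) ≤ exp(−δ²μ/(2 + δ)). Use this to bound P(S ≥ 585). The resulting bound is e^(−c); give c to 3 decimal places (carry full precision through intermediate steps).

Write 585 = (1 + δ)μ, so δ = 585/344.52 − 1 = 0.6980146…
Then the exponent is δ²μ/(2 + δ) = (585 − μ)² / (μ·(2 + δ)) = 62.215585.

62.216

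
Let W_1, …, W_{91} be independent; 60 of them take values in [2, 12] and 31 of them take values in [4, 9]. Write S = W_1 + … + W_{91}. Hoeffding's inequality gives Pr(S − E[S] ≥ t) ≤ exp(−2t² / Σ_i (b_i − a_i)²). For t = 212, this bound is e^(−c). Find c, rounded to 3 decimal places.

Σ(b_i − a_i)² = 60·10² + 31·5² = 6775.
c = 2t² / 6775 = 2·212² / 6775 = 13.2676.

13.268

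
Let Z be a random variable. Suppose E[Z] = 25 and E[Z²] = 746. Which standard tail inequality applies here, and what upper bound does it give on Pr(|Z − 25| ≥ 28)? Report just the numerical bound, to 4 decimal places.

0.1543

The first two moments determine the variance, so Chebyshev's inequality is the sharpest standard bound available.
Var(Z) = E[Z²] − (E[Z])² = 746 − 625 = 121.
Chebyshev's inequality: Pr(|Z − μ| ≥ t) ≤ Var(Z)/t² = 121/784 = 0.1543.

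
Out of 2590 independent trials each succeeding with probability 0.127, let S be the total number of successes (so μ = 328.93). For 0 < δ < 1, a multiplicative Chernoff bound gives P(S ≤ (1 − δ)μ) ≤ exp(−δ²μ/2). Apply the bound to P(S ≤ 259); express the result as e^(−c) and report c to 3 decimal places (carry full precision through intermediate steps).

Write 259 = (1 − δ)μ, so δ = 1 − 259/328.93 = 0.2125984…
Then the exponent is δ²μ/2 = (μ − 259)²/(2μ) = 7.433504.

7.434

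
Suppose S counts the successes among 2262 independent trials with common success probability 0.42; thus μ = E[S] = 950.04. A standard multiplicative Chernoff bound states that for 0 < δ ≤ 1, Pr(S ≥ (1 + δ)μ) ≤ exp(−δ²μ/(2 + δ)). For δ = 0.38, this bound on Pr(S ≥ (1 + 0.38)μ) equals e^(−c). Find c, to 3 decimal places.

c = δ²μ/(2 + δ) = 0.38²·950.04/(2 + 0.38) = 57.6411.

57.641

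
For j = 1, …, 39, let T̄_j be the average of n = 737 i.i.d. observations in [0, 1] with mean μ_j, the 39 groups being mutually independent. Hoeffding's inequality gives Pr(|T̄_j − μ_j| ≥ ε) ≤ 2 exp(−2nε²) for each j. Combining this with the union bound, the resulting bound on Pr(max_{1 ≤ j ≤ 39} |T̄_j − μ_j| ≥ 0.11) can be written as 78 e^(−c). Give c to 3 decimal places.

17.835

Union bound over the 39 events: Pr(max_{1 ≤ j ≤ 39} |T̄_j − μ_j| ≥ 0.11) ≤ 39·2·exp(−2nε²) = 78 exp(−2·737·0.11²).
So c = 2·737·0.11² = 17.8354.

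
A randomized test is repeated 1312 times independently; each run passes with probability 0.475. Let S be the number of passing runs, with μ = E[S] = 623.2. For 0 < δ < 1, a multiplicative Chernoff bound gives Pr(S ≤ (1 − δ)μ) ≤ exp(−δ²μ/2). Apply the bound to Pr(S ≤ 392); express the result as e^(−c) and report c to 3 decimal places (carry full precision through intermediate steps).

Write 392 = (1 − δ)μ, so δ = 1 − 392/623.2 = 0.3709884…
Then the exponent is δ²μ/2 = (μ − 392)²/(2μ) = 42.886264.

42.886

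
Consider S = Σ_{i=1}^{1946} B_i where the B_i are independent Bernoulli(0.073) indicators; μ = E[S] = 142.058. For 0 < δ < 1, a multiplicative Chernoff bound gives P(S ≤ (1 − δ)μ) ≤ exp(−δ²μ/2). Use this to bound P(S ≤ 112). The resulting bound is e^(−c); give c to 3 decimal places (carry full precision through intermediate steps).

3.180

Write 112 = (1 − δ)μ, so δ = 1 − 112/142.058 = 0.2115896…
Then the exponent is δ²μ/2 = (μ − 112)²/(2μ) = 3.179981.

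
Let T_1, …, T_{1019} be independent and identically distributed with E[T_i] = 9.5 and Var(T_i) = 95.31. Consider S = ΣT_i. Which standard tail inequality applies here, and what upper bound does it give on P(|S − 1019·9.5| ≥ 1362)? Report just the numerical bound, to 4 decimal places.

0.0524

With mean and variance of each term known, Chebyshev's inequality bounds the deviation of the sum (or sample mean).
Var(S) = n·Var(T_i) = 1019·95.31 = 97120.89.
Chebyshev: P(|S − 1019·9.5| ≥ 1362) ≤ Var(S)/1362² = 97120.89/1855044 = 0.0524.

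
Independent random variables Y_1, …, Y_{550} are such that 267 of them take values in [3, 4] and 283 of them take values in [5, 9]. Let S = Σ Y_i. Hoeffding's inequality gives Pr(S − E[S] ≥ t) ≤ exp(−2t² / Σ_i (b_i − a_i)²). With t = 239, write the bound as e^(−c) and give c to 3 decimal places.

Σ(b_i − a_i)² = 267·1² + 283·4² = 4795.
c = 2t² / 4795 = 2·239² / 4795 = 23.8252.

23.825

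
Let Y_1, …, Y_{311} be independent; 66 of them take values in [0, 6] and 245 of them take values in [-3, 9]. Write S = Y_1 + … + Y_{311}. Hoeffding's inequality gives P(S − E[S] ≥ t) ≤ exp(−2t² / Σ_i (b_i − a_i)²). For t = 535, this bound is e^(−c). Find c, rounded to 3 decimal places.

Σ(b_i − a_i)² = 66·6² + 245·12² = 37656.
c = 2t² / 37656 = 2·535² / 37656 = 15.2021.

15.202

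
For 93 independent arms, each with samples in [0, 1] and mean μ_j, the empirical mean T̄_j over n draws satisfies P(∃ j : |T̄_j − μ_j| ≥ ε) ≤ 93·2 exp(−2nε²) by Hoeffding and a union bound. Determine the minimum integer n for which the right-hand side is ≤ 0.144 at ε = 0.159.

142

Need 2·93·exp(−2nε²) ≤ 0.144, i.e. exp(−2nε²) ≤ 0.144/186.
So 2nε² ≥ ln(186/0.144) = 7.163689.
Hence n ≥ 7.163689/(2·0.159²) = 141.681.
The smallest integer n is 142.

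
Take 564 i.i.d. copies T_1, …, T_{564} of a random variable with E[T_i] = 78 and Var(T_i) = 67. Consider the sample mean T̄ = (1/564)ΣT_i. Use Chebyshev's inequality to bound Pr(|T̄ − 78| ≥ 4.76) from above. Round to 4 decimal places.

Var(T̄) = Var(T_i)/n = 67/564 = 0.11879.
Chebyshev: Pr(|T̄ − 78| ≥ 4.76) ≤ Var(T̄)/(4.76)² = 67/(564·4.76²) = 0.0052.

0.0052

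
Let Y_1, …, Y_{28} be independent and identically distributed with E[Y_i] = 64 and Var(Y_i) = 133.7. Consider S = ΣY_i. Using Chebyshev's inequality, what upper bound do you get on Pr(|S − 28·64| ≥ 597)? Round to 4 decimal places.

Var(S) = n·Var(Y_i) = 28·133.7 = 3743.6.
Chebyshev: Pr(|S − 28·64| ≥ 597) ≤ Var(S)/597² = 3743.6/356409 = 0.0105.

0.0105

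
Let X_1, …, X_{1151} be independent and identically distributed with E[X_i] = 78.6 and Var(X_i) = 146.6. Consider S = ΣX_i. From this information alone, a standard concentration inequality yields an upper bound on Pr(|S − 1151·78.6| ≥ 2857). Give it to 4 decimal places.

With mean and variance of each term known, Chebyshev's inequality bounds the deviation of the sum (or sample mean).
Var(S) = n·Var(X_i) = 1151·146.6 = 168736.6.
Chebyshev: Pr(|S − 1151·78.6| ≥ 2857) ≤ Var(S)/2857² = 168736.6/8162449 = 0.0207.

0.0207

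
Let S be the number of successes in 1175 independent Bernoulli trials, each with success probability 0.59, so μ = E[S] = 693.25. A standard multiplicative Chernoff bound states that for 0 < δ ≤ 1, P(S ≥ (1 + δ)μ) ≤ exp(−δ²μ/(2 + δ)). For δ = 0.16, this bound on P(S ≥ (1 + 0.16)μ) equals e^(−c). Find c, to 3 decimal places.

8.216

c = δ²μ/(2 + δ) = 0.16²·693.25/(2 + 0.16) = 8.2163.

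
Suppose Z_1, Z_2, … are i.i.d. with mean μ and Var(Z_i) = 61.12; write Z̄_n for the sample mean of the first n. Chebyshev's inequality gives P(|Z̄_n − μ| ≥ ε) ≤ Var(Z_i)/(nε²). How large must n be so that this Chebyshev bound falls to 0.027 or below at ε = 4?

142

Require 61.12/(n·4²) ≤ 0.027, i.e. n ≥ 61.12/(0.027·4²) = 141.481.
The smallest integer n is 142.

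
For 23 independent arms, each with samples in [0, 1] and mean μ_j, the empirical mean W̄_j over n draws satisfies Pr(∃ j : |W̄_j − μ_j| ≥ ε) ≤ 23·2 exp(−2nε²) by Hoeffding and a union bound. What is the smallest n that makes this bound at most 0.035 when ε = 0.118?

258

Need 2·23·exp(−2nε²) ≤ 0.035, i.e. exp(−2nε²) ≤ 0.035/46.
So 2nε² ≥ ln(46/0.035) = 7.181049.
Hence n ≥ 7.181049/(2·0.118²) = 257.866.
The smallest integer n is 258.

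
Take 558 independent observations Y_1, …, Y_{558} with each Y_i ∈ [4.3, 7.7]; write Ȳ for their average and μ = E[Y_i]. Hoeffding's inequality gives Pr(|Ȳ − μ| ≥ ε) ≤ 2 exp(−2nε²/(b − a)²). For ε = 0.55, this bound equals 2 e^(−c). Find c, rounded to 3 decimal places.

29.203

c = 2nε²/(b − a)² = 2·558·0.55² / 3.4² = 29.2033.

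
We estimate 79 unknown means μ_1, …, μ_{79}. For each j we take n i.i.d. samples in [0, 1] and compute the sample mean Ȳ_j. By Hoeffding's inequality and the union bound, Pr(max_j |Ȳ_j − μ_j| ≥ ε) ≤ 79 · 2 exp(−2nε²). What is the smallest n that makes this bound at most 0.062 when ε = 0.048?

Need 2·79·exp(−2nε²) ≤ 0.062, i.e. exp(−2nε²) ≤ 0.062/158.
So 2nε² ≥ ln(158/0.062) = 7.843216.
Hence n ≥ 7.843216/(2·0.048²) = 1702.087.
The smallest integer n is 1703.

1703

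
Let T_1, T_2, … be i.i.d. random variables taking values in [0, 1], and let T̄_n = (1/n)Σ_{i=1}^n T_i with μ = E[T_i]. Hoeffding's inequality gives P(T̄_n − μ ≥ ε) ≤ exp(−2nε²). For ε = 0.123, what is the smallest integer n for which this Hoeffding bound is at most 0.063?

Require exp(−2nε²) ≤ 0.063, i.e. 2nε² ≥ ln(1/0.063) = 2.764621.
So n ≥ 2.764621 / (2·0.123²) = 91.368.
The smallest integer n is 92.

92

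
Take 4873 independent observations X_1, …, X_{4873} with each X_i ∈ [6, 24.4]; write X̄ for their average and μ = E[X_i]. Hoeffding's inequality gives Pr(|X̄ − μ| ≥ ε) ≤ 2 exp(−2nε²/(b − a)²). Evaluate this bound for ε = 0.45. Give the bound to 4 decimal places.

Exponent: 2nε²/(b − a)² = 2·4873·0.45² / 18.4² = 5.82929.
Bound = 2·exp(−5.82929) = 0.00588.

0.0059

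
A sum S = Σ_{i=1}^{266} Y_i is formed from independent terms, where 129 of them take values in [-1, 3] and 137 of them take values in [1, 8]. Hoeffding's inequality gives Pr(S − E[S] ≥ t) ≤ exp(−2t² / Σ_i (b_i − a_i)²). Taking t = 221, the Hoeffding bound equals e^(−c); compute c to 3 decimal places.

Σ(b_i − a_i)² = 129·4² + 137·7² = 8777.
c = 2t² / 8777 = 2·221² / 8777 = 11.1293.

11.129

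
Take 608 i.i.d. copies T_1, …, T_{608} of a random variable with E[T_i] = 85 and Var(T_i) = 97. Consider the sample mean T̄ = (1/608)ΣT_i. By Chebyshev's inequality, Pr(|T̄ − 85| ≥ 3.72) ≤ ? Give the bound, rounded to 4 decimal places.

Var(T̄) = Var(T_i)/n = 97/608 = 0.15954.
Chebyshev: Pr(|T̄ − 85| ≥ 3.72) ≤ Var(T̄)/(3.72)² = 97/(608·3.72²) = 0.0115.

0.0115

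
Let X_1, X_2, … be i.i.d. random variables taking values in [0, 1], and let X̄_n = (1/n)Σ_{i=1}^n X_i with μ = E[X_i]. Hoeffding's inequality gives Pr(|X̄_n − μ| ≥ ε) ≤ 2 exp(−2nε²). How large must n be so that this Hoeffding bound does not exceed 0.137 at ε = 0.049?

559

Require 2·exp(−2nε²) ≤ 0.137, i.e. 2nε² ≥ ln(2/0.137) = 2.680922.
So n ≥ 2.680922 / (2·0.049²) = 558.293.
The smallest integer n is 559.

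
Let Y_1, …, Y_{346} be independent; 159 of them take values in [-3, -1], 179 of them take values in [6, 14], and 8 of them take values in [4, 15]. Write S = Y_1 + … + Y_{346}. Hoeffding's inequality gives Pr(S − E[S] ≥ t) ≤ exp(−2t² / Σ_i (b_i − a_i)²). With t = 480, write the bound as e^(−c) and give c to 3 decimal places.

Σ(b_i − a_i)² = 159·2² + 179·8² + 8·11² = 13060.
c = 2t² / 13060 = 2·480² / 13060 = 35.2833.

35.283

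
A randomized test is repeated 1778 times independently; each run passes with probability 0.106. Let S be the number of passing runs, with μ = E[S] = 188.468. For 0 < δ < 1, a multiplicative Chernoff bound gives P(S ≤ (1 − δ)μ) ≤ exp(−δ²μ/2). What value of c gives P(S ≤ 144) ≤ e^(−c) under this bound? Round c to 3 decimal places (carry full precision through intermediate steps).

5.246

Write 144 = (1 − δ)μ, so δ = 1 − 144/188.468 = 0.2359446…
Then the exponent is δ²μ/2 = (μ − 144)²/(2μ) = 5.245991.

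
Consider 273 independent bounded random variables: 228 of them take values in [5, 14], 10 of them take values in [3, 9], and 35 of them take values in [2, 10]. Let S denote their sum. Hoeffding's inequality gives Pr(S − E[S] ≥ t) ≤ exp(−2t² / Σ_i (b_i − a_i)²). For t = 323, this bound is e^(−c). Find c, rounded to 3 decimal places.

9.904

Σ(b_i − a_i)² = 228·9² + 10·6² + 35·8² = 21068.
c = 2t² / 21068 = 2·323² / 21068 = 9.9040.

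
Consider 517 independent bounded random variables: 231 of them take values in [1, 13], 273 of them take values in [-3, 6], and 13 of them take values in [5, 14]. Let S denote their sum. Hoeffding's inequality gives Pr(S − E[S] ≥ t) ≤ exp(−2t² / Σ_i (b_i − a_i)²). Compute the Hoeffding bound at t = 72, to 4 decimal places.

0.8322

Σ(b_i − a_i)² = 231·12² + 273·9² + 13·9² = 56430.
Exponent = 2·72² / 56430 = 0.18373.
Bound = exp(−0.18373) = 0.83216.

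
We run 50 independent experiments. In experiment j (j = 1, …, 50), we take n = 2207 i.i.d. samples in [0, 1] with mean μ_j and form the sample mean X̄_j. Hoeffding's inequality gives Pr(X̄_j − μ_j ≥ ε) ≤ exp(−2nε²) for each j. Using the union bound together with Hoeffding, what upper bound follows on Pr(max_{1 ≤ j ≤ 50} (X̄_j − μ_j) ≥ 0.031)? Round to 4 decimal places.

0.7190

Per-experiment Hoeffding bound: exp(−2·2207·0.031²) = exp(−4.24185) = 0.014381.
Union bound over 50 events: 50·0.014381 = 0.71905.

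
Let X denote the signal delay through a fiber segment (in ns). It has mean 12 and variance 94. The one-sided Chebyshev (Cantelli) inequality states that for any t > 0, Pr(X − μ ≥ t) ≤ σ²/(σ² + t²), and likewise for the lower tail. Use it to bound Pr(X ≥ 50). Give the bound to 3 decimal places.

0.061

Here σ² = 94 and t = 38, so σ² + t² = 1538.
Cantelli's bound: 94/1538 = 0.0611.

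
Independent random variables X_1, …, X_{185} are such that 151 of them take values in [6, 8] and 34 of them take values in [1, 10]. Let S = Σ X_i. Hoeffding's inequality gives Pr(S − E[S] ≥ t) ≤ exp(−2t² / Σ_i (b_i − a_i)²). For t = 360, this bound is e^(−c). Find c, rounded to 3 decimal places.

Σ(b_i − a_i)² = 151·2² + 34·9² = 3358.
c = 2t² / 3358 = 2·360² / 3358 = 77.1888.

77.189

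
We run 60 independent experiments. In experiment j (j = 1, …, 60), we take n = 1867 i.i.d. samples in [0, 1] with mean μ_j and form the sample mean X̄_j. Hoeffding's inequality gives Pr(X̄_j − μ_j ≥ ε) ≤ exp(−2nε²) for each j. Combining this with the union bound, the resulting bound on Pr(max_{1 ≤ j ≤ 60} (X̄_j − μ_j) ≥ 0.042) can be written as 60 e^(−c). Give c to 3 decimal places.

Union bound over the 60 events: Pr(max_{1 ≤ j ≤ 60} (X̄_j − μ_j) ≥ 0.042) ≤ 60·exp(−2nε²) = 60 exp(−2·1867·0.042²).
So c = 2·1867·0.042² = 6.5868.

6.587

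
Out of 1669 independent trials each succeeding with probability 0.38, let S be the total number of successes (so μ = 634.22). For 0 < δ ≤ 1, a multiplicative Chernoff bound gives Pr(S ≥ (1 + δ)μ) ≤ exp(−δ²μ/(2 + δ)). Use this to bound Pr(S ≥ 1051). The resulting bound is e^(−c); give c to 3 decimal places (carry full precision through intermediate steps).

Write 1051 = (1 + δ)μ, so δ = 1051/634.22 − 1 = 0.6571537…
Then the exponent is δ²μ/(2 + δ) = (1051 − μ)² / (μ·(2 + δ)) = 103.075900.

103.076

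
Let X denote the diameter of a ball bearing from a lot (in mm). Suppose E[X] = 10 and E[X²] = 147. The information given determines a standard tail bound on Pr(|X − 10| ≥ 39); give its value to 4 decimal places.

0.0309

The first two moments determine the variance, so Chebyshev's inequality is the sharpest standard bound available.
Var(X) = E[X²] − (E[X])² = 147 − 100 = 47.
Chebyshev's inequality: Pr(|X − μ| ≥ t) ≤ Var(X)/t² = 47/1521 = 0.0309.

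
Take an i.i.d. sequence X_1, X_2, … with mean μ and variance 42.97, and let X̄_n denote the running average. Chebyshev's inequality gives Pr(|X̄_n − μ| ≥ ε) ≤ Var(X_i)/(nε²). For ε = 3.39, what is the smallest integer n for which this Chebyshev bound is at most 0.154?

25

Require 42.97/(n·3.39²) ≤ 0.154, i.e. n ≥ 42.97/(0.154·3.39²) = 24.280.
The smallest integer n is 25.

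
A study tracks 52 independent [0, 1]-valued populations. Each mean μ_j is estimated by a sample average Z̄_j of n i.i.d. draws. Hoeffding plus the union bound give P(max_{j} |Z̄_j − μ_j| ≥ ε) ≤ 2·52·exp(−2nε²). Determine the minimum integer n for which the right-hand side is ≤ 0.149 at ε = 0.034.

Need 2·52·exp(−2nε²) ≤ 0.149, i.e. exp(−2nε²) ≤ 0.149/104.
So 2nε² ≥ ln(104/0.149) = 6.548200.
Hence n ≥ 6.548200/(2·0.034²) = 2832.266.
The smallest integer n is 2833.

2833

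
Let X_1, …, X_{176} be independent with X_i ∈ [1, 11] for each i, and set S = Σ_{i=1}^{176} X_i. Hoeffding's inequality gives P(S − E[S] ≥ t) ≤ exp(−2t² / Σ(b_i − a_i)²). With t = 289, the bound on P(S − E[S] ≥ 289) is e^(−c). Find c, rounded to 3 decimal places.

9.491

Σ(b_i − a_i)² = 176·(10)² = 17600.
c = 2t²/17600 = 2·289²/17600 = 9.4910.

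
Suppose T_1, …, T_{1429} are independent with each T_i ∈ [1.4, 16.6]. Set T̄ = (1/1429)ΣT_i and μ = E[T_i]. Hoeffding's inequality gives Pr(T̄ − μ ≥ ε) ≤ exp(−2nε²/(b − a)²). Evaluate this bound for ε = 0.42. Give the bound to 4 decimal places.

0.1128

Exponent: 2nε²/(b − a)² = 2·1429·0.42² / 15.2² = 2.18209.
Bound = exp(−2.18209) = 0.11280.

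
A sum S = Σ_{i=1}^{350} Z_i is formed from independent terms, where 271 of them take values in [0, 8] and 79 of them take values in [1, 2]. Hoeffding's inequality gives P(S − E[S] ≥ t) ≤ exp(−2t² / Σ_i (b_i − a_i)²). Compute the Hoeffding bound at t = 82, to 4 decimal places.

0.4622

Σ(b_i − a_i)² = 271·8² + 79·1² = 17423.
Exponent = 2·82² / 17423 = 0.77185.
Bound = exp(−0.77185) = 0.46216.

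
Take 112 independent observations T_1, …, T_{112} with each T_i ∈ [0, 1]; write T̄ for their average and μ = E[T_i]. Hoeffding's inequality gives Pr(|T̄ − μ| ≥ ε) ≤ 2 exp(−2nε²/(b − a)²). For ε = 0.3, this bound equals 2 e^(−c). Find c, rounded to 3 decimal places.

c = 2nε²/(b − a)² = 2·112·0.3² / 1² = 20.1600.

20.160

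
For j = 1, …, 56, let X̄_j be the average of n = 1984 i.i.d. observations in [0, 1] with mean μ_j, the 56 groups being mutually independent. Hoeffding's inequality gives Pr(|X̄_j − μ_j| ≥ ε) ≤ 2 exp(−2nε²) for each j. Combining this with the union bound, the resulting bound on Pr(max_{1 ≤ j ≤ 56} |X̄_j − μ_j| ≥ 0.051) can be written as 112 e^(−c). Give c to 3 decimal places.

10.321

Union bound over the 56 events: Pr(max_{1 ≤ j ≤ 56} |X̄_j − μ_j| ≥ 0.051) ≤ 56·2·exp(−2nε²) = 112 exp(−2·1984·0.051²).
So c = 2·1984·0.051² = 10.3208.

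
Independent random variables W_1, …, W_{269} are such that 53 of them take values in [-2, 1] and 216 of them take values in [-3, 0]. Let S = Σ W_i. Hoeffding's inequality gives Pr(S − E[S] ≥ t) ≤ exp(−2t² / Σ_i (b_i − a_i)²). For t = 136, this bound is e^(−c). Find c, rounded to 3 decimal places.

Σ(b_i − a_i)² = 53·3² + 216·3² = 2421.
c = 2t² / 2421 = 2·136² / 2421 = 15.2796.

15.280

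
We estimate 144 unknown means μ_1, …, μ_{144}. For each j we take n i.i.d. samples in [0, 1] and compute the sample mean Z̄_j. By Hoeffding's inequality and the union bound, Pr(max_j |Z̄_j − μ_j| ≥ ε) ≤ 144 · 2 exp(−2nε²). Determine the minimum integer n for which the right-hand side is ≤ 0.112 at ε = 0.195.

Need 2·144·exp(−2nε²) ≤ 0.112, i.e. exp(−2nε²) ≤ 0.112/288.
So 2nε² ≥ ln(288/0.112) = 7.852217.
Hence n ≥ 7.852217/(2·0.195²) = 103.251.
The smallest integer n is 104.

104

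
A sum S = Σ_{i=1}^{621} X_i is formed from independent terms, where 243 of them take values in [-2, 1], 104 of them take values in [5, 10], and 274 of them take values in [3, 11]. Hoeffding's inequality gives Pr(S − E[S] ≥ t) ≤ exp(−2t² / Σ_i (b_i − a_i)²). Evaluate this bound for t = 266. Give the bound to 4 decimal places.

Σ(b_i − a_i)² = 243·3² + 104·5² + 274·8² = 22323.
Exponent = 2·266² / 22323 = 6.33929.
Bound = exp(−6.33929) = 0.00177.

0.0018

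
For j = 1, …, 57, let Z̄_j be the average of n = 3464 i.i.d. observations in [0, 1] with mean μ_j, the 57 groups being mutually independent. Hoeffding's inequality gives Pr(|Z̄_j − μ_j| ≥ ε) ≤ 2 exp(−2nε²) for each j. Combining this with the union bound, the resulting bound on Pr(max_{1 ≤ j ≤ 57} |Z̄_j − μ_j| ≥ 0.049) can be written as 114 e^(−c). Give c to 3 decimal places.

Union bound over the 57 events: Pr(max_{1 ≤ j ≤ 57} |Z̄_j − μ_j| ≥ 0.049) ≤ 57·2·exp(−2nε²) = 114 exp(−2·3464·0.049²).
So c = 2·3464·0.049² = 16.6341.

16.634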